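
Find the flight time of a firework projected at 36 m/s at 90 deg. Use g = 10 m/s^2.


Given: v0 = 36 m/s, theta = 90 deg, g = 10 m/s^2
sin(90) = 1
Using T = 2*v0*sin(theta) / g
T = 2*36*1 / 10
T = 72 / 10
T = 36/5 s

36/5 s


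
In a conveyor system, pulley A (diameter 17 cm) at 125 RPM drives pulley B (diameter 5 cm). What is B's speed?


Given: D1 = 17 cm, w1 = 125 RPM, D2 = 5 cm
Using D1*w1 = D2*w2
w2 = D1*w1 / D2
w2 = 17*125 / 5
w2 = 2125 / 5
w2 = 425 RPM

425 RPM


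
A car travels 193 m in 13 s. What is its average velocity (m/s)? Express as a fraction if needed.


Given: distance d = 193 m, time t = 13 s
Using v = d / t
v = 193 / 13
v = 193/13 m/s

193/13 m/s


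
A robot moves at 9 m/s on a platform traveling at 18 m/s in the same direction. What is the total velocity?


Given: object velocity = 9 m/s, platform velocity = 18 m/s (same direction)
Using classical velocity addition: v_total = v_object + v_platform
v_total = 9 + 18
v_total = 27 m/s

27 m/s


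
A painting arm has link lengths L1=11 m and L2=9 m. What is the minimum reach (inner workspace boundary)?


Given: L1 = 11 m, L2 = 9 m
For a 2-link planar arm, min reach = |L1 - L2| (second link folded back)
Min reach = |11 - 9|
Min reach = 2 m

2 m


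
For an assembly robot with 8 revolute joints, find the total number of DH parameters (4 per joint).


Given: 8 joints, 4 DH parameters per joint (d, theta, a, alpha)
Total DH parameters = number_of_joints * 4
Total = 8 * 4
Total = 32

32


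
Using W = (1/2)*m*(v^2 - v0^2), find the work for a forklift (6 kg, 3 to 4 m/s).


Given: m = 6 kg, v0 = 3 m/s, v = 4 m/s
Using W = (1/2)*m*(v^2 - v0^2)
v^2 = 4^2 = 16
v0^2 = 3^2 = 9
v^2 - v0^2 = 16 - 9 = 7
W = (1/2)*6*7 = 21 J

21 J


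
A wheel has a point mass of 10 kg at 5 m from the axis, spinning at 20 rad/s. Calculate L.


Given: m = 10 kg, r = 5 m, omega = 20 rad/s
For a point mass: I = m*r^2
I = 10*5^2 = 10*25 = 250
L = I*omega = 250*20
L = 5000 kg*m^2/s

5000 kg*m^2/s


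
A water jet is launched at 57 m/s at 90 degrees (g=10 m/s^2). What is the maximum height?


Given: v0 = 57 m/s, theta = 90 deg, g = 10 m/s^2
sin^2(90) = 1
Using H = v0^2 * sin^2(theta) / (2*g)
H = 57^2 * 1 / (2*10)
H = 3249 * 1 / 20
H = 3249 / 20
H = 3249/20 m

3249/20 m


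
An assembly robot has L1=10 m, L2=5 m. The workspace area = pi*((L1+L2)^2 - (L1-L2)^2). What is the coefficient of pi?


Given: L1 = 10, L2 = 5
(L1+L2)^2 = (15)^2 = 225
(L1-L2)^2 = (5)^2 = 25
Difference = 225 - 25 = 200
This equals 4*L1*L2 = 4*10*5 = 200
Workspace area = 200*pi

200


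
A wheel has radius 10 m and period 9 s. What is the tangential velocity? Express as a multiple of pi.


Given: radius r = 10 m, period T = 9 s
Using v = 2*pi*r / T
v = 2*pi*10 / 9
v = 20*pi / 9
v = 20/9*pi m/s

20/9*pi m/s


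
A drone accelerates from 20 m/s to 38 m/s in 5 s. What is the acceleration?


Given: initial velocity v0 = 20 m/s, final velocity v = 38 m/s, time t = 5 s
Using a = (v - v0) / t
a = (38 - 20) / 5
a = 18 / 5
a = 18/5 m/s^2

18/5 m/s^2


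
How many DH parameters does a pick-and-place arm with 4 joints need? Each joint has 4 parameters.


Given: 4 joints, 4 DH parameters per joint (d, theta, a, alpha)
Total DH parameters = number_of_joints * 4
Total = 4 * 4
Total = 16

16


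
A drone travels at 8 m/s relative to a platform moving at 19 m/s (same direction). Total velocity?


Given: object velocity = 8 m/s, platform velocity = 19 m/s (same direction)
Using classical velocity addition: v_total = v_object + v_platform
v_total = 8 + 19
v_total = 27 m/s

27 m/s


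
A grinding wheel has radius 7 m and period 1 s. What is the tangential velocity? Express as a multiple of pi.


Given: radius r = 7 m, period T = 1 s
Using v = 2*pi*r / T
v = 2*pi*7 / 1
v = 14*pi / 1
v = 14*pi m/s

14*pi m/s


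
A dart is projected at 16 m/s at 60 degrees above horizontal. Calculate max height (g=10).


Given: v0 = 16 m/s, theta = 60 deg, g = 10 m/s^2
sin^2(60) = 3/4
Using H = v0^2 * sin^2(theta) / (2*g)
H = 16^2 * 3/4 / (2*10)
H = 256 * 3/4 / 20
H = 192 / 20
H = 48/5 m

48/5 m


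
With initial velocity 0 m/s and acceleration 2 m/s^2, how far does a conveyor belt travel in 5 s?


Given: v0 = 0 m/s, a = 2 m/s^2, t = 5 s
Using s = v0*t + (1/2)*a*t^2
s = 0*5 + (1/2)*2*5^2
s = 0 + (1/2)*50
s = 0 + 25
s = 25

25 m


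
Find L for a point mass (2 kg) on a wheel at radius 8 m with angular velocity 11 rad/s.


Given: m = 2 kg, r = 8 m, omega = 11 rad/s
For a point mass: I = m*r^2
I = 2*8^2 = 2*64 = 128
L = I*omega = 128*11
L = 1408 kg*m^2/s

1408 kg*m^2/s


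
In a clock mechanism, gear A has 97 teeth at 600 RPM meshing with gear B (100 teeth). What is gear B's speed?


Given: N1 = 97 teeth, w1 = 600 RPM, N2 = 100 teeth
Using N1*w1 = N2*w2
w2 = N1*w1 / N2
w2 = 97*600 / 100
w2 = 58200 / 100
w2 = 582 RPM

582 RPM


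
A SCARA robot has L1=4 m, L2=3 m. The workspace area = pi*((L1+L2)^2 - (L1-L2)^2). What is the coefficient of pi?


Given: L1 = 4, L2 = 3
(L1+L2)^2 = (7)^2 = 49
(L1-L2)^2 = (1)^2 = 1
Difference = 49 - 1 = 48
This equals 4*L1*L2 = 4*4*3 = 48
Workspace area = 48*pi

48


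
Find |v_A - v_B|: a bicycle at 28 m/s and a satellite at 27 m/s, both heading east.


Given: v_A = 28 m/s east, v_B = 27 m/s east
Both move in the same direction; relative speed = |v_A - v_B|
|28 - 27| = |1|
= 1 m/s

1 m/s


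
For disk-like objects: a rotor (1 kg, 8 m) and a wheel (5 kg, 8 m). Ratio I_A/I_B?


Given: M1=1 kg, R1=8 m, M2=5 kg, R2=8 m
For a disk: I = (1/2)*M*R^2, so I_A/I_B = (M1*R1^2)/(M2*R2^2)
M1*R1^2 = 1*64 = 64
M2*R2^2 = 5*64 = 320
I_A/I_B = 64/320 = 1/5

1/5


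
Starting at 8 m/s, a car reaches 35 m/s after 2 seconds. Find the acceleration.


Given: initial velocity v0 = 8 m/s, final velocity v = 35 m/s, time t = 2 s
Using a = (v - v0) / t
a = (35 - 8) / 2
a = 27 / 2
a = 27/2 m/s^2

27/2 m/s^2


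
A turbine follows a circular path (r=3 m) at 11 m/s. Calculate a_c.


Given: v = 11 m/s, r = 3 m
Using a_c = v^2 / r
a_c = 11^2 / 3
a_c = 121 / 3
a_c = 121/3 m/s^2

121/3 m/s^2


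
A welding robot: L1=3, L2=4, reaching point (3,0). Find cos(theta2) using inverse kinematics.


Given: L1 = 3, L2 = 4, target (x, y) = (3, 0)
Using cos(theta2) = (x^2 + y^2 - L1^2 - L2^2) / (2*L1*L2)
x^2 + y^2 = 3^2 + 0 = 9
L1^2 + L2^2 = 9 + 16 = 25
Numerator = 9 - 25 = -16
Denominator = 2*3*4 = 24
cos(theta2) = -16/24 = -2/3

-2/3


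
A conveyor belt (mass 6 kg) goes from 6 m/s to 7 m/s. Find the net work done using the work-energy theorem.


Given: m = 6 kg, v0 = 6 m/s, v = 7 m/s
Using W = (1/2)*m*(v^2 - v0^2)
v^2 = 7^2 = 49
v0^2 = 6^2 = 36
v^2 - v0^2 = 49 - 36 = 13
W = (1/2)*6*13 = 39 J

39 J


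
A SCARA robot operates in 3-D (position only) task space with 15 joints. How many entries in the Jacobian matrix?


Given: task space dimension = 3, joints = 15
Jacobian is a 3 x 15 matrix
Total entries = rows * columns
Total = 3 * 15
Total = 45

45


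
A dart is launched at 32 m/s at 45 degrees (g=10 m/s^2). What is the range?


Given: v0 = 32 m/s, theta = 45 deg, g = 10 m/s^2
sin(2*45) = sin(90) = 1
Using R = v0^2 * sin(2*theta) / g
R = 32^2 * 1 / 10
R = 1024 / 10
R = 512/5 m

512/5 m


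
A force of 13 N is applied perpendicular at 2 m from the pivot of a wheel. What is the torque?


Given: F = 13 N, r = 2 m, angle = 90 deg (perpendicular)
Using tau = F * r * sin(90)
sin(90) = 1
tau = 13 * 2 * 1
tau = 26 Nm

26 Nm


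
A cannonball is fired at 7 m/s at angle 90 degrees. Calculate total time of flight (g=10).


Given: v0 = 7 m/s, theta = 90 deg, g = 10 m/s^2
sin(90) = 1
Using T = 2*v0*sin(theta) / g
T = 2*7*1 / 10
T = 14 / 10
T = 7/5 s

7/5 s


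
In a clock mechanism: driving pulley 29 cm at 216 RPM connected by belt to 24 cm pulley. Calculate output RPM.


Given: D1 = 29 cm, w1 = 216 RPM, D2 = 24 cm
Using D1*w1 = D2*w2
w2 = D1*w1 / D2
w2 = 29*216 / 24
w2 = 6264 / 24
w2 = 261 RPM

261 RPM


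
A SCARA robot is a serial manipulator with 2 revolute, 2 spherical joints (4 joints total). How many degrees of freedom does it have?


Given: serial robot with 2 revolute, 2 spherical joints
DOF contribution per joint type: revolute=1, prismatic=1, spherical=3, fixed=0
DOF = 2*1 + 2*3
DOF = 8

8


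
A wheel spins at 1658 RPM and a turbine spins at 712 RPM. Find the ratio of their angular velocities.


Given: RPM_A = 1658, RPM_B = 712
omega = 2*pi*RPM/60, so omega_A/omega_B = RPM_A / RPM_B
omega_A/omega_B = 1658 / 712
omega_A/omega_B = 829/356

829/356


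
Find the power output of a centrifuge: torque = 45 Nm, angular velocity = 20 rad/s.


Given: tau = 45 Nm, omega = 20 rad/s
Using P = tau * omega
P = 45 * 20
P = 900 W

900 W


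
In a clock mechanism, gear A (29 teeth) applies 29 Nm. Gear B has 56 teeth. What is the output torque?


Given: N1 = 29, N2 = 56, T1 = 29 Nm
Using T2/T1 = N2/N1
T2 = T1 * N2 / N1
T2 = 29 * 56 / 29
T2 = 1624 / 29
T2 = 56 Nm

56 Nm


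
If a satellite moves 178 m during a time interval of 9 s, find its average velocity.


Given: distance d = 178 m, time t = 9 s
Using v = d / t
v = 178 / 9
v = 178/9 m/s

178/9 m/s


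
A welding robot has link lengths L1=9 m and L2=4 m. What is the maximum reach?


Given: L1 = 9 m, L2 = 4 m
For a 2-link planar arm, max reach = L1 + L2 (fully extended)
Max reach = 9 + 4
Max reach = 13 m

13 m


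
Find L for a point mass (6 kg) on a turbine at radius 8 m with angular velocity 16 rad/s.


Given: m = 6 kg, r = 8 m, omega = 16 rad/s
For a point mass: I = m*r^2
I = 6*8^2 = 6*64 = 384
L = I*omega = 384*16
L = 6144 kg*m^2/s

6144 kg*m^2/s


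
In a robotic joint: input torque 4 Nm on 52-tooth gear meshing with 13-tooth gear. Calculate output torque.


Given: N1 = 52, N2 = 13, T1 = 4 Nm
Using T2/T1 = N2/N1
T2 = T1 * N2 / N1
T2 = 4 * 13 / 52
T2 = 52 / 52
T2 = 1 Nm

1 Nm


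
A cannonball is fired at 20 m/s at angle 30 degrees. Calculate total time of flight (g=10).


Given: v0 = 20 m/s, theta = 30 deg, g = 10 m/s^2
sin(30) = 1/2
Using T = 2*v0*sin(theta) / g
T = 2*20*1/2 / 10
T = 20 / 10
T = 2 s

2 s


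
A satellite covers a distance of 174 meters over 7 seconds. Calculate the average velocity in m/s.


Given: distance d = 174 m, time t = 7 s
Using v = d / t
v = 174 / 7
v = 174/7 m/s

174/7 m/s


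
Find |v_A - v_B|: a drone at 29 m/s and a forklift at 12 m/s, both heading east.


Given: v_A = 29 m/s east, v_B = 12 m/s east
Both move in the same direction; relative speed = |v_A - v_B|
|29 - 12| = |17|
= 17 m/s

17 m/s


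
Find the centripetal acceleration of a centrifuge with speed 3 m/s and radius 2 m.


Given: v = 3 m/s, r = 2 m
Using a_c = v^2 / r
a_c = 3^2 / 2
a_c = 9 / 2
a_c = 9/2 m/s^2

9/2 m/s^2


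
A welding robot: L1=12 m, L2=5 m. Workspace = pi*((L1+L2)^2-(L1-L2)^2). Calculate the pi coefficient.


Given: L1 = 12, L2 = 5
(L1+L2)^2 = (17)^2 = 289
(L1-L2)^2 = (7)^2 = 49
Difference = 289 - 49 = 240
This equals 4*L1*L2 = 4*12*5 = 240
Workspace area = 240*pi

240


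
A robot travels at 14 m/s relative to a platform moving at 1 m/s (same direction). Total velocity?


Given: object velocity = 14 m/s, platform velocity = 1 m/s (same direction)
Using classical velocity addition: v_total = v_object + v_platform
v_total = 14 + 1
v_total = 15 m/s

15 m/s


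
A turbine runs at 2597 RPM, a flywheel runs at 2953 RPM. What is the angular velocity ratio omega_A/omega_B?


Given: RPM_A = 2597, RPM_B = 2953
omega = 2*pi*RPM/60, so omega_A/omega_B = RPM_A / RPM_B
omega_A/omega_B = 2597 / 2953
omega_A/omega_B = 2597/2953

2597/2953


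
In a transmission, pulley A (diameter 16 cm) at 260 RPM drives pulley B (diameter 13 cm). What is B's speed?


Given: D1 = 16 cm, w1 = 260 RPM, D2 = 13 cm
Using D1*w1 = D2*w2
w2 = D1*w1 / D2
w2 = 16*260 / 13
w2 = 4160 / 13
w2 = 320 RPM

320 RPM


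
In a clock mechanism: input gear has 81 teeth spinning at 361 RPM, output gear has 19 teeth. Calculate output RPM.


Given: N1 = 81 teeth, w1 = 361 RPM, N2 = 19 teeth
Using N1*w1 = N2*w2
w2 = N1*w1 / N2
w2 = 81*361 / 19
w2 = 29241 / 19
w2 = 1539 RPM

1539 RPM


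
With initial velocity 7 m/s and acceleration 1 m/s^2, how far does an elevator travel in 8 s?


Given: v0 = 7 m/s, a = 1 m/s^2, t = 8 s
Using s = v0*t + (1/2)*a*t^2
s = 7*8 + (1/2)*1*8^2
s = 56 + (1/2)*64
s = 56 + 32
s = 88

88 m


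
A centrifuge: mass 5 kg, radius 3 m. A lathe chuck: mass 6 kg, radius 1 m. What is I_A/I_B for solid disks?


Given: M1=5 kg, R1=3 m, M2=6 kg, R2=1 m
For a disk: I = (1/2)*M*R^2, so I_A/I_B = (M1*R1^2)/(M2*R2^2)
M1*R1^2 = 5*9 = 45
M2*R2^2 = 6*1 = 6
I_A/I_B = 45/6 = 15/2

15/2


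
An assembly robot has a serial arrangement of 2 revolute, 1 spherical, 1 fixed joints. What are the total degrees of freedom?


Given: serial robot with 2 revolute, 1 spherical, 1 fixed joints
DOF contribution per joint type: revolute=1, prismatic=1, spherical=3, fixed=0
DOF = 2*1 + 1*3 + 1*0
DOF = 5

5


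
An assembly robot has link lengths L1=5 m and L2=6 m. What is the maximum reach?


Given: L1 = 5 m, L2 = 6 m
For a 2-link planar arm, max reach = L1 + L2 (fully extended)
Max reach = 5 + 6
Max reach = 11 m

11 m


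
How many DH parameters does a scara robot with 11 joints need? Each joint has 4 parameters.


Given: 11 joints, 4 DH parameters per joint (d, theta, a, alpha)
Total DH parameters = number_of_joints * 4
Total = 11 * 4
Total = 44

44


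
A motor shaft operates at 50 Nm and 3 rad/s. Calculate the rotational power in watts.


Given: tau = 50 Nm, omega = 3 rad/s
Using P = tau * omega
P = 50 * 3
P = 150 W

150 W


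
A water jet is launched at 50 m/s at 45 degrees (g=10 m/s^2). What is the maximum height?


Given: v0 = 50 m/s, theta = 45 deg, g = 10 m/s^2
sin^2(45) = 1/2
Using H = v0^2 * sin^2(theta) / (2*g)
H = 50^2 * 1/2 / (2*10)
H = 2500 * 1/2 / 20
H = 1250 / 20
H = 125/2 m

125/2 m


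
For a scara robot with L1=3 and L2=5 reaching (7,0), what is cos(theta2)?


Given: L1 = 3, L2 = 5, target (x, y) = (7, 0)
Using cos(theta2) = (x^2 + y^2 - L1^2 - L2^2) / (2*L1*L2)
x^2 + y^2 = 7^2 + 0 = 49
L1^2 + L2^2 = 9 + 25 = 34
Numerator = 49 - 34 = 15
Denominator = 2*3*5 = 30
cos(theta2) = 15/30 = 1/2

1/2


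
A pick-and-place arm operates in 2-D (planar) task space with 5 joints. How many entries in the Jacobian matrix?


Given: task space dimension = 2, joints = 5
Jacobian is a 2 x 5 matrix
Total entries = rows * columns
Total = 2 * 5
Total = 10

10


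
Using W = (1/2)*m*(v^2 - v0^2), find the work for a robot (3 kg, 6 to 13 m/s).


Given: m = 3 kg, v0 = 6 m/s, v = 13 m/s
Using W = (1/2)*m*(v^2 - v0^2)
v^2 = 13^2 = 169
v0^2 = 6^2 = 36
v^2 - v0^2 = 169 - 36 = 133
W = (1/2)*3*133 = 399/2 J

399/2 J


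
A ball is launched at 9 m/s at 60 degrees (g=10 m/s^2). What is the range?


Given: v0 = 9 m/s, theta = 60 deg, g = 10 m/s^2
sin(2*60) = sin(120) = sqrt(3)/2
Using R = v0^2 * sin(2*theta) / g
R = 9^2 * (sqrt(3)/2) / 10
R = 81 * sqrt(3) / 20
R = 81/20*sqrt(3) m

81/20*sqrt(3) m


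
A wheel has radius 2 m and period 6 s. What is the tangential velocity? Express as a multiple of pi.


Given: radius r = 2 m, period T = 6 s
Using v = 2*pi*r / T
v = 2*pi*2 / 6
v = 4*pi / 6
v = 2/3*pi m/s

2/3*pi m/s


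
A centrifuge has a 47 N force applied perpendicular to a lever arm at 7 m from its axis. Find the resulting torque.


Given: F = 47 N, r = 7 m, angle = 90 deg (perpendicular)
Using tau = F * r * sin(90)
sin(90) = 1
tau = 47 * 7 * 1
tau = 329 Nm

329 Nm


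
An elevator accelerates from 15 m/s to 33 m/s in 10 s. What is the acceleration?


Given: initial velocity v0 = 15 m/s, final velocity v = 33 m/s, time t = 10 s
Using a = (v - v0) / t
a = (33 - 15) / 10
a = 18 / 10
a = 9/5 m/s^2

9/5 m/s^2


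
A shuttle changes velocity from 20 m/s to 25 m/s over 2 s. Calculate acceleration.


Given: initial velocity v0 = 20 m/s, final velocity v = 25 m/s, time t = 2 s
Using a = (v - v0) / t
a = (25 - 20) / 2
a = 5 / 2
a = 5/2 m/s^2

5/2 m/s^2


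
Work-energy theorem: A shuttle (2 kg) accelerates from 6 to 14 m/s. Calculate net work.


Given: m = 2 kg, v0 = 6 m/s, v = 14 m/s
Using W = (1/2)*m*(v^2 - v0^2)
v^2 = 14^2 = 196
v0^2 = 6^2 = 36
v^2 - v0^2 = 196 - 36 = 160
W = (1/2)*2*160 = 160 J

160 J


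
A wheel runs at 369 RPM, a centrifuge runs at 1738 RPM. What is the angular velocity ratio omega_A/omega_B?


Given: RPM_A = 369, RPM_B = 1738
omega = 2*pi*RPM/60, so omega_A/omega_B = RPM_A / RPM_B
omega_A/omega_B = 369 / 1738
omega_A/omega_B = 369/1738

369/1738


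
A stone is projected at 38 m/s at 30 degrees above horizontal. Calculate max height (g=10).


Given: v0 = 38 m/s, theta = 30 deg, g = 10 m/s^2
sin^2(30) = 1/4
Using H = v0^2 * sin^2(theta) / (2*g)
H = 38^2 * 1/4 / (2*10)
H = 1444 * 1/4 / 20
H = 361 / 20
H = 361/20 m

361/20 m


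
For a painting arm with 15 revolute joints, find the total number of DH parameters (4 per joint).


Given: 15 joints, 4 DH parameters per joint (d, theta, a, alpha)
Total DH parameters = number_of_joints * 4
Total = 15 * 4
Total = 60

60


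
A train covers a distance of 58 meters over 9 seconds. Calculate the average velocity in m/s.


Given: distance d = 58 m, time t = 9 s
Using v = d / t
v = 58 / 9
v = 58/9 m/s

58/9 m/s


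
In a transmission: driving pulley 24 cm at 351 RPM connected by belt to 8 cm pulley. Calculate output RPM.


Given: D1 = 24 cm, w1 = 351 RPM, D2 = 8 cm
Using D1*w1 = D2*w2
w2 = D1*w1 / D2
w2 = 24*351 / 8
w2 = 8424 / 8
w2 = 1053 RPM

1053 RPM


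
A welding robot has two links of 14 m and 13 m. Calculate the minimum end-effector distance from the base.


Given: L1 = 14 m, L2 = 13 m
For a 2-link planar arm, min reach = |L1 - L2| (second link folded back)
Min reach = |14 - 13|
Min reach = 1 m

1 m


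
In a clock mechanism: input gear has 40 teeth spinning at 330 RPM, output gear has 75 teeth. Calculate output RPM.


Given: N1 = 40 teeth, w1 = 330 RPM, N2 = 75 teeth
Using N1*w1 = N2*w2
w2 = N1*w1 / N2
w2 = 40*330 / 75
w2 = 13200 / 75
w2 = 176 RPM

176 RPM


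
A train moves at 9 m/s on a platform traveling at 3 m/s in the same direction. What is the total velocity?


Given: object velocity = 9 m/s, platform velocity = 3 m/s (same direction)
Using classical velocity addition: v_total = v_object + v_platform
v_total = 9 + 3
v_total = 12 m/s

12 m/s


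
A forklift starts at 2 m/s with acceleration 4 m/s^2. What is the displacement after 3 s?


Given: v0 = 2 m/s, a = 4 m/s^2, t = 3 s
Using s = v0*t + (1/2)*a*t^2
s = 2*3 + (1/2)*4*3^2
s = 6 + (1/2)*36
s = 6 + 18
s = 24

24 m


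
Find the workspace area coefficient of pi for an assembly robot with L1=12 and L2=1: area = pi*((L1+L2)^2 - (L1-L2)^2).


Given: L1 = 12, L2 = 1
(L1+L2)^2 = (13)^2 = 169
(L1-L2)^2 = (11)^2 = 121
Difference = 169 - 121 = 48
This equals 4*L1*L2 = 4*12*1 = 48
Workspace area = 48*pi

48


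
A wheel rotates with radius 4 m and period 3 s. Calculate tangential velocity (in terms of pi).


Given: radius r = 4 m, period T = 3 s
Using v = 2*pi*r / T
v = 2*pi*4 / 3
v = 8*pi / 3
v = 8/3*pi m/s

8/3*pi m/s


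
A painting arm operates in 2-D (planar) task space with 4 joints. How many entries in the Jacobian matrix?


Given: task space dimension = 2, joints = 4
Jacobian is a 2 x 4 matrix
Total entries = rows * columns
Total = 2 * 4
Total = 8

8


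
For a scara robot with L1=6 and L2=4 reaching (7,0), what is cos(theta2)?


Given: L1 = 6, L2 = 4, target (x, y) = (7, 0)
Using cos(theta2) = (x^2 + y^2 - L1^2 - L2^2) / (2*L1*L2)
x^2 + y^2 = 7^2 + 0 = 49
L1^2 + L2^2 = 36 + 16 = 52
Numerator = 49 - 52 = -3
Denominator = 2*6*4 = 48
cos(theta2) = -3/48 = -1/16

-1/16


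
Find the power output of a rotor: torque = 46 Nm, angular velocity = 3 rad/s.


Given: tau = 46 Nm, omega = 3 rad/s
Using P = tau * omega
P = 46 * 3
P = 138 W

138 W


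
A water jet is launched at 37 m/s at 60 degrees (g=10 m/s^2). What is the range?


Given: v0 = 37 m/s, theta = 60 deg, g = 10 m/s^2
sin(2*60) = sin(120) = sqrt(3)/2
Using R = v0^2 * sin(2*theta) / g
R = 37^2 * (sqrt(3)/2) / 10
R = 1369 * sqrt(3) / 20
R = 1369/20*sqrt(3) m

1369/20*sqrt(3) m


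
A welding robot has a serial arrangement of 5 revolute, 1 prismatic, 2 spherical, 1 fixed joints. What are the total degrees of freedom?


Given: serial robot with 5 revolute, 1 prismatic, 2 spherical, 1 fixed joints
DOF contribution per joint type: revolute=1, prismatic=1, spherical=3, fixed=0
DOF = 5*1 + 1*1 + 2*3 + 1*0
DOF = 12

12


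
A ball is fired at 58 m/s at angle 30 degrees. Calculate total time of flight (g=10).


Given: v0 = 58 m/s, theta = 30 deg, g = 10 m/s^2
sin(30) = 1/2
Using T = 2*v0*sin(theta) / g
T = 2*58*1/2 / 10
T = 58 / 10
T = 29/5 s

29/5 s


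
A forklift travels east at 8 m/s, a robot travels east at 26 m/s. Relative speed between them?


Given: v_A = 8 m/s east, v_B = 26 m/s east
Both move in the same direction; relative speed = |v_A - v_B|
|8 - 26| = |-18|
= 18 m/s

18 m/s


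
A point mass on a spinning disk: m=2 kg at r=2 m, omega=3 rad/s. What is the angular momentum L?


Given: m = 2 kg, r = 2 m, omega = 3 rad/s
For a point mass: I = m*r^2
I = 2*2^2 = 2*4 = 8
L = I*omega = 8*3
L = 24 kg*m^2/s

24 kg*m^2/s


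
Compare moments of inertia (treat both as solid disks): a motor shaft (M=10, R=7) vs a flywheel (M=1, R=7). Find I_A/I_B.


Given: M1=10 kg, R1=7 m, M2=1 kg, R2=7 m
For a disk: I = (1/2)*M*R^2, so I_A/I_B = (M1*R1^2)/(M2*R2^2)
M1*R1^2 = 10*49 = 490
M2*R2^2 = 1*49 = 49
I_A/I_B = 490/49 = 10

10


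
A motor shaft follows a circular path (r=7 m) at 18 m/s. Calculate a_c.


Given: v = 18 m/s, r = 7 m
Using a_c = v^2 / r
a_c = 18^2 / 7
a_c = 324 / 7
a_c = 324/7 m/s^2

324/7 m/s^2


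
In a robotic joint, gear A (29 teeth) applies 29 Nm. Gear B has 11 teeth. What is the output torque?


Given: N1 = 29, N2 = 11, T1 = 29 Nm
Using T2/T1 = N2/N1
T2 = T1 * N2 / N1
T2 = 29 * 11 / 29
T2 = 319 / 29
T2 = 11 Nm

11 Nm


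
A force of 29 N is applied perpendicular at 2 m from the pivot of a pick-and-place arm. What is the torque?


Given: F = 29 N, r = 2 m, angle = 90 deg (perpendicular)
Using tau = F * r * sin(90)
sin(90) = 1
tau = 29 * 2 * 1
tau = 58 Nm

58 Nm


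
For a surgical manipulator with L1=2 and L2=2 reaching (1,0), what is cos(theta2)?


Given: L1 = 2, L2 = 2, target (x, y) = (1, 0)
Using cos(theta2) = (x^2 + y^2 - L1^2 - L2^2) / (2*L1*L2)
x^2 + y^2 = 1^2 + 0 = 1
L1^2 + L2^2 = 4 + 4 = 8
Numerator = 1 - 8 = -7
Denominator = 2*2*2 = 8
cos(theta2) = -7/8 = -7/8

-7/8


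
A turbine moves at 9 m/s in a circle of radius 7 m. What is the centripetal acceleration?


Given: v = 9 m/s, r = 7 m
Using a_c = v^2 / r
a_c = 9^2 / 7
a_c = 81 / 7
a_c = 81/7 m/s^2

81/7 m/s^2


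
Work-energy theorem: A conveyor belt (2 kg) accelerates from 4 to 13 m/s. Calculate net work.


Given: m = 2 kg, v0 = 4 m/s, v = 13 m/s
Using W = (1/2)*m*(v^2 - v0^2)
v^2 = 13^2 = 169
v0^2 = 4^2 = 16
v^2 - v0^2 = 169 - 16 = 153
W = (1/2)*2*153 = 153 J

153 J


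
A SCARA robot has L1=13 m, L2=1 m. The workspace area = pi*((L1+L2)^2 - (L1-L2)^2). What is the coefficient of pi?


Given: L1 = 13, L2 = 1
(L1+L2)^2 = (14)^2 = 196
(L1-L2)^2 = (12)^2 = 144
Difference = 196 - 144 = 52
This equals 4*L1*L2 = 4*13*1 = 52
Workspace area = 52*pi

52


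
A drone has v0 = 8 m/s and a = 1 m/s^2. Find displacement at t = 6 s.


Given: v0 = 8 m/s, a = 1 m/s^2, t = 6 s
Using s = v0*t + (1/2)*a*t^2
s = 8*6 + (1/2)*1*6^2
s = 48 + (1/2)*36
s = 48 + 18
s = 66

66 m


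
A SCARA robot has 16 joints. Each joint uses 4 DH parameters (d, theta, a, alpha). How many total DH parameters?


Given: 16 joints, 4 DH parameters per joint (d, theta, a, alpha)
Total DH parameters = number_of_joints * 4
Total = 16 * 4
Total = 64

64


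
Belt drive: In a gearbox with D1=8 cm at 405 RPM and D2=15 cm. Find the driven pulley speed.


Given: D1 = 8 cm, w1 = 405 RPM, D2 = 15 cm
Using D1*w1 = D2*w2
w2 = D1*w1 / D2
w2 = 8*405 / 15
w2 = 3240 / 15
w2 = 216 RPM

216 RPM


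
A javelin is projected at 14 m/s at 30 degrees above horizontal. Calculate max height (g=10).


Given: v0 = 14 m/s, theta = 30 deg, g = 10 m/s^2
sin^2(30) = 1/4
Using H = v0^2 * sin^2(theta) / (2*g)
H = 14^2 * 1/4 / (2*10)
H = 196 * 1/4 / 20
H = 49 / 20
H = 49/20 m

49/20 m


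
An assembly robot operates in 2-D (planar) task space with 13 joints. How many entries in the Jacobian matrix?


Given: task space dimension = 2, joints = 13
Jacobian is a 2 x 13 matrix
Total entries = rows * columns
Total = 2 * 13
Total = 26

26


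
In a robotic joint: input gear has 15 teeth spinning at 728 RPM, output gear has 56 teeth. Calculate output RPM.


Given: N1 = 15 teeth, w1 = 728 RPM, N2 = 56 teeth
Using N1*w1 = N2*w2
w2 = N1*w1 / N2
w2 = 15*728 / 56
w2 = 10920 / 56
w2 = 195 RPM

195 RPM


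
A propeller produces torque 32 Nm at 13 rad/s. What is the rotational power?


Given: tau = 32 Nm, omega = 13 rad/s
Using P = tau * omega
P = 32 * 13
P = 416 W

416 W


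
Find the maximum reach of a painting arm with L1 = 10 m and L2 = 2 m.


Given: L1 = 10 m, L2 = 2 m
For a 2-link planar arm, max reach = L1 + L2 (fully extended)
Max reach = 10 + 2
Max reach = 12 m

12 m


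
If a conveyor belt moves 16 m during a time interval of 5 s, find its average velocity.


Given: distance d = 16 m, time t = 5 s
Using v = d / t
v = 16 / 5
v = 16/5 m/s

16/5 m/s


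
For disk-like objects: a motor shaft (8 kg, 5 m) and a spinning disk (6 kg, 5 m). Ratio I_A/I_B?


Given: M1=8 kg, R1=5 m, M2=6 kg, R2=5 m
For a disk: I = (1/2)*M*R^2, so I_A/I_B = (M1*R1^2)/(M2*R2^2)
M1*R1^2 = 8*25 = 200
M2*R2^2 = 6*25 = 150
I_A/I_B = 200/150 = 4/3

4/3


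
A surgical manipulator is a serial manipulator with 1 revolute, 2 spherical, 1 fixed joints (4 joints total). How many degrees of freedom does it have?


Given: serial robot with 1 revolute, 2 spherical, 1 fixed joints
DOF contribution per joint type: revolute=1, prismatic=1, spherical=3, fixed=0
DOF = 1*1 + 2*3 + 1*0
DOF = 7

7


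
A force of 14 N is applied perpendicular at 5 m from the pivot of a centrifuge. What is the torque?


Given: F = 14 N, r = 5 m, angle = 90 deg (perpendicular)
Using tau = F * r * sin(90)
sin(90) = 1
tau = 14 * 5 * 1
tau = 70 Nm

70 Nm


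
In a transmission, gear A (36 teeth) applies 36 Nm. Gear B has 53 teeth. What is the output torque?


Given: N1 = 36, N2 = 53, T1 = 36 Nm
Using T2/T1 = N2/N1
T2 = T1 * N2 / N1
T2 = 36 * 53 / 36
T2 = 1908 / 36
T2 = 53 Nm

53 Nm


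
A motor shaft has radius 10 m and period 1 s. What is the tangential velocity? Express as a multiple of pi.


Given: radius r = 10 m, period T = 1 s
Using v = 2*pi*r / T
v = 2*pi*10 / 1
v = 20*pi / 1
v = 20*pi m/s

20*pi m/s


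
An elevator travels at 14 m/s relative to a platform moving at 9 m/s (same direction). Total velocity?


Given: object velocity = 14 m/s, platform velocity = 9 m/s (same direction)
Using classical velocity addition: v_total = v_object + v_platform
v_total = 14 + 9
v_total = 23 m/s

23 m/s


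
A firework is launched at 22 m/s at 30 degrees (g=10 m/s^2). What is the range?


Given: v0 = 22 m/s, theta = 30 deg, g = 10 m/s^2
sin(2*30) = sin(60) = sqrt(3)/2
Using R = v0^2 * sin(2*theta) / g
R = 22^2 * (sqrt(3)/2) / 10
R = 484 * sqrt(3) / 20
R = 121/5*sqrt(3) m

121/5*sqrt(3) m


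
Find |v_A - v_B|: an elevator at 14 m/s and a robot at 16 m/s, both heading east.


Given: v_A = 14 m/s east, v_B = 16 m/s east
Both move in the same direction; relative speed = |v_A - v_B|
|14 - 16| = |-2|
= 2 m/s

2 m/s


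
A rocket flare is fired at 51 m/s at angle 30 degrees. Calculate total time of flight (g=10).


Given: v0 = 51 m/s, theta = 30 deg, g = 10 m/s^2
sin(30) = 1/2
Using T = 2*v0*sin(theta) / g
T = 2*51*1/2 / 10
T = 51 / 10
T = 51/10 s

51/10 s


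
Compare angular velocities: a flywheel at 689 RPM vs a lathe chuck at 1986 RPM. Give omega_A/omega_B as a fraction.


Given: RPM_A = 689, RPM_B = 1986
omega = 2*pi*RPM/60, so omega_A/omega_B = RPM_A / RPM_B
omega_A/omega_B = 689 / 1986
omega_A/omega_B = 689/1986

689/1986


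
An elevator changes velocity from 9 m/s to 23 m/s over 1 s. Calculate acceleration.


Given: initial velocity v0 = 9 m/s, final velocity v = 23 m/s, time t = 1 s
Using a = (v - v0) / t
a = (23 - 9) / 1
a = 14 / 1
a = 14 m/s^2

14 m/s^2


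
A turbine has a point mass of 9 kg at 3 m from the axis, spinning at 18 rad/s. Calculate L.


Given: m = 9 kg, r = 3 m, omega = 18 rad/s
For a point mass: I = m*r^2
I = 9*3^2 = 9*9 = 81
L = I*omega = 81*18
L = 1458 kg*m^2/s

1458 kg*m^2/s


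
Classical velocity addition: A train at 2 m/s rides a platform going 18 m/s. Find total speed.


Given: object velocity = 2 m/s, platform velocity = 18 m/s (same direction)
Using classical velocity addition: v_total = v_object + v_platform
v_total = 2 + 18
v_total = 20 m/s

20 m/s


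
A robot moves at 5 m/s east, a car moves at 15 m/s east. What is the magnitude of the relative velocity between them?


Given: v_A = 5 m/s east, v_B = 15 m/s east
Both move in the same direction; relative speed = |v_A - v_B|
|5 - 15| = |-10|
= 10 m/s

10 m/s


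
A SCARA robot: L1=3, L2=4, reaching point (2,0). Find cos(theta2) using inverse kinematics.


Given: L1 = 3, L2 = 4, target (x, y) = (2, 0)
Using cos(theta2) = (x^2 + y^2 - L1^2 - L2^2) / (2*L1*L2)
x^2 + y^2 = 2^2 + 0 = 4
L1^2 + L2^2 = 9 + 16 = 25
Numerator = 4 - 25 = -21
Denominator = 2*3*4 = 24
cos(theta2) = -21/24 = -7/8

-7/8


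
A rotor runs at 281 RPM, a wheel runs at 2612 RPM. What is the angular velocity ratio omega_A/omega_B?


Given: RPM_A = 281, RPM_B = 2612
omega = 2*pi*RPM/60, so omega_A/omega_B = RPM_A / RPM_B
omega_A/omega_B = 281 / 2612
omega_A/omega_B = 281/2612

281/2612


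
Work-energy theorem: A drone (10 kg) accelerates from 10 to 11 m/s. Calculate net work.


Given: m = 10 kg, v0 = 10 m/s, v = 11 m/s
Using W = (1/2)*m*(v^2 - v0^2)
v^2 = 11^2 = 121
v0^2 = 10^2 = 100
v^2 - v0^2 = 121 - 100 = 21
W = (1/2)*10*21 = 105 J

105 J


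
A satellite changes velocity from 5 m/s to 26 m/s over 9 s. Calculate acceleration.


Given: initial velocity v0 = 5 m/s, final velocity v = 26 m/s, time t = 9 s
Using a = (v - v0) / t
a = (26 - 5) / 9
a = 21 / 9
a = 7/3 m/s^2

7/3 m/s^2


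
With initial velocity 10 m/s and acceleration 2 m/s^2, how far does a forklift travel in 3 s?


Given: v0 = 10 m/s, a = 2 m/s^2, t = 3 s
Using s = v0*t + (1/2)*a*t^2
s = 10*3 + (1/2)*2*3^2
s = 30 + (1/2)*18
s = 30 + 9
s = 39

39 m


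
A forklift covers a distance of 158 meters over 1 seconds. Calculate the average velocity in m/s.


Given: distance d = 158 m, time t = 1 s
Using v = d / t
v = 158 / 1
v = 158 m/s

158 m/s


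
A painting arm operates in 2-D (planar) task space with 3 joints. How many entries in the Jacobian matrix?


Given: task space dimension = 2, joints = 3
Jacobian is a 2 x 3 matrix
Total entries = rows * columns
Total = 2 * 3
Total = 6

6


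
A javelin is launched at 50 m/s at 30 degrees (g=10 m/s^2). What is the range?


Given: v0 = 50 m/s, theta = 30 deg, g = 10 m/s^2
sin(2*30) = sin(60) = sqrt(3)/2
Using R = v0^2 * sin(2*theta) / g
R = 50^2 * (sqrt(3)/2) / 10
R = 2500 * sqrt(3) / 20
R = 125*sqrt(3) m

125*sqrt(3) m


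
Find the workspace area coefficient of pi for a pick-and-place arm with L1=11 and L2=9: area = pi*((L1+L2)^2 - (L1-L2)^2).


Given: L1 = 11, L2 = 9
(L1+L2)^2 = (20)^2 = 400
(L1-L2)^2 = (2)^2 = 4
Difference = 400 - 4 = 396
This equals 4*L1*L2 = 4*11*9 = 396
Workspace area = 396*pi

396


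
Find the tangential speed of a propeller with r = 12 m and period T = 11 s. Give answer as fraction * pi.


Given: radius r = 12 m, period T = 11 s
Using v = 2*pi*r / T
v = 2*pi*12 / 11
v = 24*pi / 11
v = 24/11*pi m/s

24/11*pi m/s


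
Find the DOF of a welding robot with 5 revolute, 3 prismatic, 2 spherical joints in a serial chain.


Given: serial robot with 5 revolute, 3 prismatic, 2 spherical joints
DOF contribution per joint type: revolute=1, prismatic=1, spherical=3, fixed=0
DOF = 5*1 + 3*1 + 2*3
DOF = 14

14


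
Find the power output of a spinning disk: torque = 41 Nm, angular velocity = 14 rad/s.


Given: tau = 41 Nm, omega = 14 rad/s
Using P = tau * omega
P = 41 * 14
P = 574 W

574 W


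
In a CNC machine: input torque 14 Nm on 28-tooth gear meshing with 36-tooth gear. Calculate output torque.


Given: N1 = 28, N2 = 36, T1 = 14 Nm
Using T2/T1 = N2/N1
T2 = T1 * N2 / N1
T2 = 14 * 36 / 28
T2 = 504 / 28
T2 = 18 Nm

18 Nm


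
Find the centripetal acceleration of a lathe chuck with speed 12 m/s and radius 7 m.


Given: v = 12 m/s, r = 7 m
Using a_c = v^2 / r
a_c = 12^2 / 7
a_c = 144 / 7
a_c = 144/7 m/s^2

144/7 m/s^2


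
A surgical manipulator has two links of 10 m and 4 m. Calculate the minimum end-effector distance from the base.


Given: L1 = 10 m, L2 = 4 m
For a 2-link planar arm, min reach = |L1 - L2| (second link folded back)
Min reach = |10 - 4|
Min reach = 6 m

6 m


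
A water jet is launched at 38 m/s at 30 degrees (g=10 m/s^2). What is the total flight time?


Given: v0 = 38 m/s, theta = 30 deg, g = 10 m/s^2
sin(30) = 1/2
Using T = 2*v0*sin(theta) / g
T = 2*38*1/2 / 10
T = 38 / 10
T = 19/5 s

19/5 s


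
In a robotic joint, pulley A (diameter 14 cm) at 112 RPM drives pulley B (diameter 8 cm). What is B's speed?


Given: D1 = 14 cm, w1 = 112 RPM, D2 = 8 cm
Using D1*w1 = D2*w2
w2 = D1*w1 / D2
w2 = 14*112 / 8
w2 = 1568 / 8
w2 = 196 RPM

196 RPM


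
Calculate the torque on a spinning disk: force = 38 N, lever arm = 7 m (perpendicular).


Given: F = 38 N, r = 7 m, angle = 90 deg (perpendicular)
Using tau = F * r * sin(90)
sin(90) = 1
tau = 38 * 7 * 1
tau = 266 Nm

266 Nm


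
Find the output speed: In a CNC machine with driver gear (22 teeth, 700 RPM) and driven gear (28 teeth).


Given: N1 = 22 teeth, w1 = 700 RPM, N2 = 28 teeth
Using N1*w1 = N2*w2
w2 = N1*w1 / N2
w2 = 22*700 / 28
w2 = 15400 / 28
w2 = 550 RPM

550 RPM


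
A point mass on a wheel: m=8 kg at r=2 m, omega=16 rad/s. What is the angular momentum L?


Given: m = 8 kg, r = 2 m, omega = 16 rad/s
For a point mass: I = m*r^2
I = 8*2^2 = 8*4 = 32
L = I*omega = 32*16
L = 512 kg*m^2/s

512 kg*m^2/s


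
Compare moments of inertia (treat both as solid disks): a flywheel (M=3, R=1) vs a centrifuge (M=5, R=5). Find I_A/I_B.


Given: M1=3 kg, R1=1 m, M2=5 kg, R2=5 m
For a disk: I = (1/2)*M*R^2, so I_A/I_B = (M1*R1^2)/(M2*R2^2)
M1*R1^2 = 3*1 = 3
M2*R2^2 = 5*25 = 125
I_A/I_B = 3/125 = 3/125

3/125


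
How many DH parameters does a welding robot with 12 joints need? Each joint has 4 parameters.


Given: 12 joints, 4 DH parameters per joint (d, theta, a, alpha)
Total DH parameters = number_of_joints * 4
Total = 12 * 4
Total = 48

48


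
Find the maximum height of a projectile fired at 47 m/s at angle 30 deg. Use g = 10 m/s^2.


Given: v0 = 47 m/s, theta = 30 deg, g = 10 m/s^2
sin^2(30) = 1/4
Using H = v0^2 * sin^2(theta) / (2*g)
H = 47^2 * 1/4 / (2*10)
H = 2209 * 1/4 / 20
H = 2209/4 / 20
H = 2209/80 m

2209/80 m


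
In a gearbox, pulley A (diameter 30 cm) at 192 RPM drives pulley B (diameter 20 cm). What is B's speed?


Given: D1 = 30 cm, w1 = 192 RPM, D2 = 20 cm
Using D1*w1 = D2*w2
w2 = D1*w1 / D2
w2 = 30*192 / 20
w2 = 5760 / 20
w2 = 288 RPM

288 RPM


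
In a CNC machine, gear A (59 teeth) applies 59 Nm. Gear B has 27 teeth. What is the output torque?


Given: N1 = 59, N2 = 27, T1 = 59 Nm
Using T2/T1 = N2/N1
T2 = T1 * N2 / N1
T2 = 59 * 27 / 59
T2 = 1593 / 59
T2 = 27 Nm

27 Nm


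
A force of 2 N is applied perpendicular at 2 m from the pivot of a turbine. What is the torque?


Given: F = 2 N, r = 2 m, angle = 90 deg (perpendicular)
Using tau = F * r * sin(90)
sin(90) = 1
tau = 2 * 2 * 1
tau = 4 Nm

4 Nm


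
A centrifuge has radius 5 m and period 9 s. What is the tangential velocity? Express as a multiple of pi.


Given: radius r = 5 m, period T = 9 s
Using v = 2*pi*r / T
v = 2*pi*5 / 9
v = 10*pi / 9
v = 10/9*pi m/s

10/9*pi m/s


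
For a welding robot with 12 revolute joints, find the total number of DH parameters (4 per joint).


Given: 12 joints, 4 DH parameters per joint (d, theta, a, alpha)
Total DH parameters = number_of_joints * 4
Total = 12 * 4
Total = 48

48


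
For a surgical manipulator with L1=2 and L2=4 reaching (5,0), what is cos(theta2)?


Given: L1 = 2, L2 = 4, target (x, y) = (5, 0)
Using cos(theta2) = (x^2 + y^2 - L1^2 - L2^2) / (2*L1*L2)
x^2 + y^2 = 5^2 + 0 = 25
L1^2 + L2^2 = 4 + 16 = 20
Numerator = 25 - 20 = 5
Denominator = 2*2*4 = 16
cos(theta2) = 5/16 = 5/16

5/16


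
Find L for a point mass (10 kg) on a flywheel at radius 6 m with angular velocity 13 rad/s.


Given: m = 10 kg, r = 6 m, omega = 13 rad/s
For a point mass: I = m*r^2
I = 10*6^2 = 10*36 = 360
L = I*omega = 360*13
L = 4680 kg*m^2/s

4680 kg*m^2/s


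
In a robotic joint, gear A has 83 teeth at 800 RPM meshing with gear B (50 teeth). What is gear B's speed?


Given: N1 = 83 teeth, w1 = 800 RPM, N2 = 50 teeth
Using N1*w1 = N2*w2
w2 = N1*w1 / N2
w2 = 83*800 / 50
w2 = 66400 / 50
w2 = 1328 RPM

1328 RPM


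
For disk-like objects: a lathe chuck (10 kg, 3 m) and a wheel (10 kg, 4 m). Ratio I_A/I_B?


Given: M1=10 kg, R1=3 m, M2=10 kg, R2=4 m
For a disk: I = (1/2)*M*R^2, so I_A/I_B = (M1*R1^2)/(M2*R2^2)
M1*R1^2 = 10*9 = 90
M2*R2^2 = 10*16 = 160
I_A/I_B = 90/160 = 9/16

9/16


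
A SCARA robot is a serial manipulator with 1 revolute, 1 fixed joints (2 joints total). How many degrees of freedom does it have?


Given: serial robot with 1 revolute, 1 fixed joints
DOF contribution per joint type: revolute=1, prismatic=1, spherical=3, fixed=0
DOF = 1*1 + 1*0
DOF = 1

1


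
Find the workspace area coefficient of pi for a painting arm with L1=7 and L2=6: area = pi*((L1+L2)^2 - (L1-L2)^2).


Given: L1 = 7, L2 = 6
(L1+L2)^2 = (13)^2 = 169
(L1-L2)^2 = (1)^2 = 1
Difference = 169 - 1 = 168
This equals 4*L1*L2 = 4*7*6 = 168
Workspace area = 168*pi

168


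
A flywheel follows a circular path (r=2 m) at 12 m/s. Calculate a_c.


Given: v = 12 m/s, r = 2 m
Using a_c = v^2 / r
a_c = 12^2 / 2
a_c = 144 / 2
a_c = 72 m/s^2

72 m/s^2


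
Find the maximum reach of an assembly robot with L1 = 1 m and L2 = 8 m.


Given: L1 = 1 m, L2 = 8 m
For a 2-link planar arm, max reach = L1 + L2 (fully extended)
Max reach = 1 + 8
Max reach = 9 m

9 m


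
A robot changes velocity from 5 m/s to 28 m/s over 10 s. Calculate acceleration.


Given: initial velocity v0 = 5 m/s, final velocity v = 28 m/s, time t = 10 s
Using a = (v - v0) / t
a = (28 - 5) / 10
a = 23 / 10
a = 23/10 m/s^2

23/10 m/s^2


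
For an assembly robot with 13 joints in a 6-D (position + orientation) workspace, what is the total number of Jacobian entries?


Given: task space dimension = 6, joints = 13
Jacobian is a 6 x 13 matrix
Total entries = rows * columns
Total = 6 * 13
Total = 78

78


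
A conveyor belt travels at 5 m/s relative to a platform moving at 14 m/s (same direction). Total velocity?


Given: object velocity = 5 m/s, platform velocity = 14 m/s (same direction)
Using classical velocity addition: v_total = v_object + v_platform
v_total = 5 + 14
v_total = 19 m/s

19 m/s


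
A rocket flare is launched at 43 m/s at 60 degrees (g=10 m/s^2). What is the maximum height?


Given: v0 = 43 m/s, theta = 60 deg, g = 10 m/s^2
sin^2(60) = 3/4
Using H = v0^2 * sin^2(theta) / (2*g)
H = 43^2 * 3/4 / (2*10)
H = 1849 * 3/4 / 20
H = 5547/4 / 20
H = 5547/80 m

5547/80 m


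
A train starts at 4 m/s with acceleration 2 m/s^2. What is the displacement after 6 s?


Given: v0 = 4 m/s, a = 2 m/s^2, t = 6 s
Using s = v0*t + (1/2)*a*t^2
s = 4*6 + (1/2)*2*6^2
s = 24 + (1/2)*72
s = 24 + 36
s = 60

60 m
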